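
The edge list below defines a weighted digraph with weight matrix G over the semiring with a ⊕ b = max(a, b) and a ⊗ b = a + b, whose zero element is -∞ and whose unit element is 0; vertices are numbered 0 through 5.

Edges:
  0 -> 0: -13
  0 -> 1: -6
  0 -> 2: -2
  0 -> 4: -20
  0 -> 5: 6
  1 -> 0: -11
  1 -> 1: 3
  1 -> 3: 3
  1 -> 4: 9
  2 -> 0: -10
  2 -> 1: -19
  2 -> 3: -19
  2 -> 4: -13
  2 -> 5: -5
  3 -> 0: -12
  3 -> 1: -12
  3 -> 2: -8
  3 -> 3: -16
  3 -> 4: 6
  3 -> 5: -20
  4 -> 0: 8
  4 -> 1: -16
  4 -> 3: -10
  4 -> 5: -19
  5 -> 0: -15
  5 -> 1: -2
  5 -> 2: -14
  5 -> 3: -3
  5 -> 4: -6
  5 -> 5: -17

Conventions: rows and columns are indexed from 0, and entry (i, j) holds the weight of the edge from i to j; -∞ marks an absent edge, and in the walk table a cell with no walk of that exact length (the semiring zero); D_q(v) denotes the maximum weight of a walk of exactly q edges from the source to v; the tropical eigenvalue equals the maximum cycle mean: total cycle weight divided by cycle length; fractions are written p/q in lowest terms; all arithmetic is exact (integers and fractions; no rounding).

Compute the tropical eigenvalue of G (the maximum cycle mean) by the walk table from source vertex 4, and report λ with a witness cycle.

q=0: [-∞, -∞, -∞, -∞, 0, -∞]
q=1: [8, -16, -∞, -10, -∞, -19]
q=2: [-5, 2, 6, -13, -4, 14]
q=3: [4, 12, 0, 11, 11, 1]
q=4: [19, 15, 3, 15, 21, 10]
q=5: [29, 18, 17, 18, 24, 25]
q=6: [32, 23, 27, 22, 27, 35]
Optimal cycle mean attained by: cycle 0->5->1->4->0, total 6 + (-2) + 9 + 8, length 4.
Answer: λ = 21/4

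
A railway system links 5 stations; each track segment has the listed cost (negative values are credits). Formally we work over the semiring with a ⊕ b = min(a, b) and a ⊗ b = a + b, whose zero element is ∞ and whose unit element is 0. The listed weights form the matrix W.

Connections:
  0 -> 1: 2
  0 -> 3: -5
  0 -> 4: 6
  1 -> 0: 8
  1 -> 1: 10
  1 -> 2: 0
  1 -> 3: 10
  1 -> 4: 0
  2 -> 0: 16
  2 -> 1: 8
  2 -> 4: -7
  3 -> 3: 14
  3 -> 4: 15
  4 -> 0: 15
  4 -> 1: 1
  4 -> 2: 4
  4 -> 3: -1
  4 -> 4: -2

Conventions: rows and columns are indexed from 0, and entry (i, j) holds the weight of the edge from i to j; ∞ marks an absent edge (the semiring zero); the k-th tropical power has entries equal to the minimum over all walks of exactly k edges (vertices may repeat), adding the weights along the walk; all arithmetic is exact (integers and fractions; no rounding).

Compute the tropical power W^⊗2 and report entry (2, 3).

W^⊗2:
  [10, 7, 2, 5, 2]
  [15, 1, 4, -1, -7]
  [8, -6, -3, -8, -9]
  [30, 16, 19, 14, 13]
  [9, -1, 1, -3, -4]
Key observation: the optimum is the walk 2->4->3, with weight (-7) + (-1) = -8.
Optimal value attained by: walk 2->4->3.
Answer: (W^⊗2)[2][3] = -8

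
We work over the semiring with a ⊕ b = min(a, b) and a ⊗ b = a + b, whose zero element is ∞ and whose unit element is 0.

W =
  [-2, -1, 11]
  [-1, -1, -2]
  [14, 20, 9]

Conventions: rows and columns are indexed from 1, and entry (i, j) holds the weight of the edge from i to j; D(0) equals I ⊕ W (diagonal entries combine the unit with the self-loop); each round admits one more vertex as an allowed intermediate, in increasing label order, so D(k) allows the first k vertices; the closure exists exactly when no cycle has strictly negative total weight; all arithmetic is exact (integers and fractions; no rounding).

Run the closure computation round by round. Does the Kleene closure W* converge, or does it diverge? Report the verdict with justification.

Detection: at round 0, diagonal entry (1, 1) turns strictly negative.
Key observation: the cycle 1->1 has total weight (-2), which is strictly negative.
Answer: DIVERGES — negative cycle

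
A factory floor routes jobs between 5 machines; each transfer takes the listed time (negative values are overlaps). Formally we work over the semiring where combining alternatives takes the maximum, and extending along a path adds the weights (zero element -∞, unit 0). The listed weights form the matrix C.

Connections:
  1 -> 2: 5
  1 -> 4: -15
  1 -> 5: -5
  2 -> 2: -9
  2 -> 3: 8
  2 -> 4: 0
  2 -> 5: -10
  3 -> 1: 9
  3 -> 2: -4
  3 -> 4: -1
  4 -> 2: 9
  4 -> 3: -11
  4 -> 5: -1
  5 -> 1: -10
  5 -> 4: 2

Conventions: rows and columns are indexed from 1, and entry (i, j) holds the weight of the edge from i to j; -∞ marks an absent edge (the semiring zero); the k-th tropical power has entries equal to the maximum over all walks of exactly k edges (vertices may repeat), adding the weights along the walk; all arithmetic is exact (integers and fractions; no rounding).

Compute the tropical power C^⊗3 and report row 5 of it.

C^⊗2:
  [-15, -4, 13, 5, -5]
  [17, 9, -1, 7, -1]
  [-∞, 14, 4, -4, 4]
  [-2, 0, 17, 9, -1]
  [-∞, 11, -9, -25, 1]
C^⊗3:
  [22, 14, 4, 12, 4]
  [8, 22, 17, 9, 12]
  [13, 5, 22, 14, 4]
  [26, 18, 8, 16, 8]
  [0, 2, 19, 11, 1]
Answer: row 5 of C^⊗3 = [0, 2, 19, 11, 1]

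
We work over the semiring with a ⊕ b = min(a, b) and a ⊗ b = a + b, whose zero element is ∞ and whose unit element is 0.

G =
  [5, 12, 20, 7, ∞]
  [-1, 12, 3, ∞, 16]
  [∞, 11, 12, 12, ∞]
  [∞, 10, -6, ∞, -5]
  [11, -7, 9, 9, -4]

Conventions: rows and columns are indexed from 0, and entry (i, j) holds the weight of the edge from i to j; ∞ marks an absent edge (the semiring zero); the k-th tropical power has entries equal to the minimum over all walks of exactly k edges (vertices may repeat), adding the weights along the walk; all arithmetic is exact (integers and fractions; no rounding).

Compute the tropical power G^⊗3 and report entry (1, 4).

G^⊗2:
  [10, 17, 1, 12, 2]
  [4, 9, 15, 6, 12]
  [10, 22, 6, 24, 7]
  [6, -12, 4, 4, -9]
  [-8, -11, -4, 5, -8]
G^⊗3:
  [13, -5, 6, 11, -2]
  [8, 5, 0, 11, 1]
  [15, 0, 16, 16, 3]
  [-13, -16, -9, 0, -13]
  [-12, -15, -8, -1, -12]
Key observation: the optimum is the walk 1->0->3->4, with weight (-1) + 7 + (-5) = 1.
Optimal value attained by: walk 1->0->3->4.
Answer: (G^⊗3)[1][4] = 1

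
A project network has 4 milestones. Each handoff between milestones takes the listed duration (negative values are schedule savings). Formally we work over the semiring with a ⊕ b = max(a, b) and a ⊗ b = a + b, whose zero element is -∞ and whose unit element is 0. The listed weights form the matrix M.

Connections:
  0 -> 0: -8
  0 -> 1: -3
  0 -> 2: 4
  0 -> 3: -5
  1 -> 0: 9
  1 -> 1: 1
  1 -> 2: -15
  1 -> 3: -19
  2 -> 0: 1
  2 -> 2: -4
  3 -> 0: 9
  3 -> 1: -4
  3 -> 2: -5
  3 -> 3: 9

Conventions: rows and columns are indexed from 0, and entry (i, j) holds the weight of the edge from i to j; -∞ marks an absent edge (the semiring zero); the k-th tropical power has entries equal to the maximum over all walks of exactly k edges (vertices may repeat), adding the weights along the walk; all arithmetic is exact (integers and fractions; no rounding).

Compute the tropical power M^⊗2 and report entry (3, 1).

M^⊗2:
  [6, -2, 0, 4]
  [10, 6, 13, 4]
  [-3, -2, 5, -4]
  [18, 6, 13, 18]
Key observation: the optimum is the walk 3->0->1, with weight 9 + (-3) = 6.
Optimal value attained by: walk 3->0->1.
Answer: (M^⊗2)[3][1] = 6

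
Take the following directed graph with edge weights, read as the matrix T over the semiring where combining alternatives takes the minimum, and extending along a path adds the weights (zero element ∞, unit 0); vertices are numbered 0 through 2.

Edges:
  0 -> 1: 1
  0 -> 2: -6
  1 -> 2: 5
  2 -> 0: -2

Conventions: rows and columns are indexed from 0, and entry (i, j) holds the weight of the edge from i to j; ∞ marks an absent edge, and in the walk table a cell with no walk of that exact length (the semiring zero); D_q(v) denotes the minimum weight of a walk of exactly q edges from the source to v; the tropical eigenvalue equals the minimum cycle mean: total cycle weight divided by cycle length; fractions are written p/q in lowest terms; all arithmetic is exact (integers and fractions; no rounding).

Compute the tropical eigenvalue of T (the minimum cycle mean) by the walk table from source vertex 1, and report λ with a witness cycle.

q=0: [∞, 0, ∞]
q=1: [∞, ∞, 5]
q=2: [3, ∞, ∞]
q=3: [∞, 4, -3]
Optimal cycle mean attained by: cycle 0->2->0, total (-6) + (-2), length 2.
Answer: λ = -4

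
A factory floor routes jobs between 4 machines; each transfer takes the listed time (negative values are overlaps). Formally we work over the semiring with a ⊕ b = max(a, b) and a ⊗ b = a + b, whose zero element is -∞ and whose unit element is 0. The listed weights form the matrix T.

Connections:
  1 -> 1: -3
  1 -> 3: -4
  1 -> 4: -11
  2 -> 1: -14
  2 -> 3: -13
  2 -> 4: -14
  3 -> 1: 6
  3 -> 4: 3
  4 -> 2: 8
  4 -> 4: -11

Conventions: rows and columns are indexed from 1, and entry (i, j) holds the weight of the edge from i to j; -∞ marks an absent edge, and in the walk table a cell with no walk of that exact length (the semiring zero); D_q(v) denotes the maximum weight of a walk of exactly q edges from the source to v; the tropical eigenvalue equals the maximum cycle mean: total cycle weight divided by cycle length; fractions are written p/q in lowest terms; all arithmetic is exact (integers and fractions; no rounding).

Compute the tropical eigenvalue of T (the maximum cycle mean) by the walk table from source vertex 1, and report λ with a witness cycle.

q=0: [0, -∞, -∞, -∞]
q=1: [-3, -∞, -4, -11]
q=2: [2, -3, -7, -1]
q=3: [-1, 7, -2, -4]
q=4: [4, 4, -5, 1]
Optimal cycle mean attained by: cycle 1->3->1, total (-4) + 6, length 2.
Answer: λ = 1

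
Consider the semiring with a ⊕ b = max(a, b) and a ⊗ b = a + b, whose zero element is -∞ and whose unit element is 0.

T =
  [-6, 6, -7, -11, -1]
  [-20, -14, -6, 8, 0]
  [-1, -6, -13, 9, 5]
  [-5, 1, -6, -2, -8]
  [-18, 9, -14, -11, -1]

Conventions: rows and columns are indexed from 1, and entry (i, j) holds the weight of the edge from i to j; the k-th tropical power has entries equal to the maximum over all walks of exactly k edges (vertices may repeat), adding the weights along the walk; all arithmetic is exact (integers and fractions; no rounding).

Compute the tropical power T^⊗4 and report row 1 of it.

T^⊗2:
  [-8, 8, 0, 14, 6]
  [3, 9, 2, 6, 0]
  [4, 14, 3, 7, 4]
  [-7, 1, -5, 9, 1]
  [-11, 8, 3, 17, 9]
T^⊗3:
  [9, 15, 8, 16, 8]
  [1, 9, 3, 17, 9]
  [2, 13, 8, 22, 14]
  [4, 10, 3, 9, 1]
  [12, 18, 11, 16, 9]
T^⊗4:
  [11, 17, 10, 23, 15]
  [12, 18, 11, 17, 9]
  [17, 23, 16, 21, 14]
  [4, 10, 4, 18, 10]
  [11, 18, 12, 26, 18]
Answer: row 1 of T^⊗4 = [11, 17, 10, 23, 15]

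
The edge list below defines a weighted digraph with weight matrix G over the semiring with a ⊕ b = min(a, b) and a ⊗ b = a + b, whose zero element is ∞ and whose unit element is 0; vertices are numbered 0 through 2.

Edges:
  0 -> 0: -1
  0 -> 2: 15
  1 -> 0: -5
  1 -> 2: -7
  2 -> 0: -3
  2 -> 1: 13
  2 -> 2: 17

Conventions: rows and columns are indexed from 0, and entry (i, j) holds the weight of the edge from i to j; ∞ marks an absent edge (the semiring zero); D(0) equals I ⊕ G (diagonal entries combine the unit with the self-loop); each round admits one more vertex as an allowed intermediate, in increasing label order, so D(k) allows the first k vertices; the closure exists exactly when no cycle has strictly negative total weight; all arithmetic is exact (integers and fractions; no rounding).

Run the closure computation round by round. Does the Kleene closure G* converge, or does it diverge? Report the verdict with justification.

Detection: at round 0, diagonal entry (0, 0) turns strictly negative.
Key observation: the cycle 0->0 has total weight (-1), which is strictly negative.
Answer: DIVERGES — negative cycle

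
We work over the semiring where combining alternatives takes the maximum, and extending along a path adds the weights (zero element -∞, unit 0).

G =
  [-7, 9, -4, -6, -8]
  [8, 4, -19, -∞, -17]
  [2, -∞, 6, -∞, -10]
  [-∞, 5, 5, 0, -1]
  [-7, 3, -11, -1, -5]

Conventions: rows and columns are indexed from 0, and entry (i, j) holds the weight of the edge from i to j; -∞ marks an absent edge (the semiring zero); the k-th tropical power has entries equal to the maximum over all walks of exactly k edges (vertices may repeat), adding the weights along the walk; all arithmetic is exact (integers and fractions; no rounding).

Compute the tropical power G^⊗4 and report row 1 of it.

G^⊗2:
  [17, 13, 2, -6, -7]
  [12, 17, 4, 2, 0]
  [8, 11, 12, -4, -4]
  [13, 9, 11, 0, -1]
  [11, 7, 4, -1, -2]
G^⊗3:
  [21, 26, 13, 11, 9]
  [25, 21, 10, 6, 4]
  [19, 17, 18, 2, 2]
  [17, 22, 17, 7, 5]
  [15, 20, 10, 5, 3]
G^⊗4:
  [34, 30, 19, 15, 13]
  [29, 34, 21, 19, 17]
  [25, 28, 24, 13, 11]
  [30, 26, 23, 11, 9]
  [28, 24, 16, 9, 7]
Answer: row 1 of G^⊗4 = [29, 34, 21, 19, 17]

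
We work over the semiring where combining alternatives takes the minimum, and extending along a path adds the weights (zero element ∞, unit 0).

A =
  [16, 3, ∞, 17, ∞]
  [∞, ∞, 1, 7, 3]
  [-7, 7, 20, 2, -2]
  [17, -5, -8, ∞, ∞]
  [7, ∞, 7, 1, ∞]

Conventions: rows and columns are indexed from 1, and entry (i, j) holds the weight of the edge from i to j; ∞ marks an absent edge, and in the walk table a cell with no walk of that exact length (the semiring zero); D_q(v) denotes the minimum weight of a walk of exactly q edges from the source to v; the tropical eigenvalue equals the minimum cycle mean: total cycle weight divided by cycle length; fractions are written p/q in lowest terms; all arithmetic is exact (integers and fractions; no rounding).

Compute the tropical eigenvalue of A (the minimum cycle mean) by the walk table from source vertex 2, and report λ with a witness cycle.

q=0: [∞, 0, ∞, ∞, ∞]
q=1: [∞, ∞, 1, 7, 3]
q=2: [-6, 2, -1, 3, -1]
q=3: [-8, -3, -5, 0, -3]
q=4: [-12, -5, -8, -3, -7]
q=5: [-15, -9, -11, -6, -10]
Optimal cycle mean attained by: cycle 3->4->3, total 2 + (-8), length 2.
Answer: λ = -3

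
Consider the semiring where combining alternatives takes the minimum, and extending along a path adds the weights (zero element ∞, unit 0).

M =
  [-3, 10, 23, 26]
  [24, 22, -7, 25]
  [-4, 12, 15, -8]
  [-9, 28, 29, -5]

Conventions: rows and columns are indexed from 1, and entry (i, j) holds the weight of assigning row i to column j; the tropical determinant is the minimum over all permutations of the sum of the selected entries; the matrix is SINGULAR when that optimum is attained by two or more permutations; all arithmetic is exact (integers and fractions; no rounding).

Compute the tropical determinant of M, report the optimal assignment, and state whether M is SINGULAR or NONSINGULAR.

σ = (1, 2, 3, 4): (-3) + 22 + 15 + (-5) = 29
σ = (1, 2, 4, 3): (-3) + 22 + (-8) + 29 = 40
σ = (1, 3, 2, 4): (-3) + (-7) + 12 + (-5) = -3
σ = (1, 3, 4, 2): (-3) + (-7) + (-8) + 28 = 10
σ = (1, 4, 2, 3): (-3) + 25 + 12 + 29 = 63
σ = (1, 4, 3, 2): (-3) + 25 + 15 + 28 = 65
σ = (2, 1, 3, 4): 10 + 24 + 15 + (-5) = 44
σ = (2, 1, 4, 3): 10 + 24 + (-8) + 29 = 55
σ = (2, 3, 1, 4): 10 + (-7) + (-4) + (-5) = -6
σ = (2, 3, 4, 1): 10 + (-7) + (-8) + (-9) = -14
σ = (2, 4, 1, 3): 10 + 25 + (-4) + 29 = 60
σ = (2, 4, 3, 1): 10 + 25 + 15 + (-9) = 41
σ = (3, 1, 2, 4): 23 + 24 + 12 + (-5) = 54
σ = (3, 1, 4, 2): 23 + 24 + (-8) + 28 = 67
σ = (3, 2, 1, 4): 23 + 22 + (-4) + (-5) = 36
σ = (3, 2, 4, 1): 23 + 22 + (-8) + (-9) = 28
σ = (3, 4, 1, 2): 23 + 25 + (-4) + 28 = 72
σ = (3, 4, 2, 1): 23 + 25 + 12 + (-9) = 51
σ = (4, 1, 2, 3): 26 + 24 + 12 + 29 = 91
σ = (4, 1, 3, 2): 26 + 24 + 15 + 28 = 93
σ = (4, 2, 1, 3): 26 + 22 + (-4) + 29 = 73
σ = (4, 2, 3, 1): 26 + 22 + 15 + (-9) = 54
σ = (4, 3, 1, 2): 26 + (-7) + (-4) + 28 = 43
σ = (4, 3, 2, 1): 26 + (-7) + 12 + (-9) = 22
Optimal value attained by: σ = (2, 3, 4, 1).
Answer: det⊕(M) = -14; verdict: NONSINGULAR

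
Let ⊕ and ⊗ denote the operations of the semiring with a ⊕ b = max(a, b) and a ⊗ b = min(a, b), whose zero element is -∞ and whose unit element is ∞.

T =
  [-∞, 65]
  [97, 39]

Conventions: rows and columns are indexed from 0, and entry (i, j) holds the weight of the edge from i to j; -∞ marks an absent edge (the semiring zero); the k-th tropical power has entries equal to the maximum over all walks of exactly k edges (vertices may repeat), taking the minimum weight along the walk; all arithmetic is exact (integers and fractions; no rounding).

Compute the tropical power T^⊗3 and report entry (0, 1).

T^⊗2:
  [65, 39]
  [39, 65]
T^⊗3:
  [39, 65]
  [65, 39]
Key observation: the optimum is the walk 0->1->0->1, with weight 65 min 97 min 65 = 65.
Optimal value attained by: walk 0->1->0->1.
Answer: (T^⊗3)[0][1] = 65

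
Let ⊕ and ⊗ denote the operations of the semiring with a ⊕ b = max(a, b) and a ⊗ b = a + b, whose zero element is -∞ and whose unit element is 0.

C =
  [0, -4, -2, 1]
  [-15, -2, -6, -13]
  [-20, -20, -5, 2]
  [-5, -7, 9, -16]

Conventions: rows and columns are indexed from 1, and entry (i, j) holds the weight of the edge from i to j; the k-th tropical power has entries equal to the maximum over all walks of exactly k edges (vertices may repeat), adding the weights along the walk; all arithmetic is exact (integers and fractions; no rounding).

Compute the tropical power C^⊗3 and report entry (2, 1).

C^⊗2:
  [0, -4, 10, 1]
  [-15, -4, -4, -4]
  [-3, -5, 11, -3]
  [-5, -9, 4, 11]
C^⊗3:
  [0, -4, 10, 12]
  [-9, -6, 5, -2]
  [-3, -7, 6, 13]
  [6, 4, 20, 6]
Key observation: the optimum is the walk 2->3->4->1, with weight (-6) + 2 + (-5) = -9.
Optimal value attained by: walk 2->3->4->1.
Answer: (C^⊗3)[2][1] = -9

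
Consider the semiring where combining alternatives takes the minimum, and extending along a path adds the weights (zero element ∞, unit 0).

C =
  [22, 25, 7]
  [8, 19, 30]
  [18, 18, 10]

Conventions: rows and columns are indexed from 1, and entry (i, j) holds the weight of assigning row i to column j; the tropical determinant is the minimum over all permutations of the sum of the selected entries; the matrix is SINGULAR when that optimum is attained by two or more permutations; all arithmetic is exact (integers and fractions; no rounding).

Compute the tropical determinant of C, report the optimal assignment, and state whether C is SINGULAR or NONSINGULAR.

σ = (1, 2, 3): 22 + 19 + 10 = 51
σ = (1, 3, 2): 22 + 30 + 18 = 70
σ = (2, 1, 3): 25 + 8 + 10 = 43
σ = (2, 3, 1): 25 + 30 + 18 = 73
σ = (3, 1, 2): 7 + 8 + 18 = 33
σ = (3, 2, 1): 7 + 19 + 18 = 44
Optimal value attained by: σ = (3, 1, 2).
Answer: det⊕(C) = 33; verdict: NONSINGULAR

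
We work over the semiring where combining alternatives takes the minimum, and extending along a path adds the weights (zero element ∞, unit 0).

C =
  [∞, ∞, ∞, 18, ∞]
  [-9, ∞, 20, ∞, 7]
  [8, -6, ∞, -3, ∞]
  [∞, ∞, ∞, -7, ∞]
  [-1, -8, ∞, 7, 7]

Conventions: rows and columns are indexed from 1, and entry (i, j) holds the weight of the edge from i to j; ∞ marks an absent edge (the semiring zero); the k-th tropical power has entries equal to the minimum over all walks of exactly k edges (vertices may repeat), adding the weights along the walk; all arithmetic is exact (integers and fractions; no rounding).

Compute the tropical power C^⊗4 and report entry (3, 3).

C^⊗2:
  [∞, ∞, ∞, 11, ∞]
  [6, -1, ∞, 9, 14]
  [-15, ∞, 14, -10, 1]
  [∞, ∞, ∞, -14, ∞]
  [-17, -1, 12, 0, -1]
C^⊗3:
  [∞, ∞, ∞, 4, ∞]
  [-10, 6, 19, 2, 6]
  [0, -7, ∞, -17, 8]
  [∞, ∞, ∞, -21, ∞]
  [-10, -9, 19, -7, 6]
C^⊗4:
  [∞, ∞, ∞, -3, ∞]
  [-3, -2, 26, -5, 13]
  [-16, 0, 13, -24, 0]
  [∞, ∞, ∞, -28, ∞]
  [-18, -2, 11, -14, -2]
Key observation: the optimum is the walk 3->2->5->2->3, with weight (-6) + 7 + (-8) + 20 = 13.
Optimal value attained by: walk 3->2->5->2->3.
Answer: (C^⊗4)[3][3] = 13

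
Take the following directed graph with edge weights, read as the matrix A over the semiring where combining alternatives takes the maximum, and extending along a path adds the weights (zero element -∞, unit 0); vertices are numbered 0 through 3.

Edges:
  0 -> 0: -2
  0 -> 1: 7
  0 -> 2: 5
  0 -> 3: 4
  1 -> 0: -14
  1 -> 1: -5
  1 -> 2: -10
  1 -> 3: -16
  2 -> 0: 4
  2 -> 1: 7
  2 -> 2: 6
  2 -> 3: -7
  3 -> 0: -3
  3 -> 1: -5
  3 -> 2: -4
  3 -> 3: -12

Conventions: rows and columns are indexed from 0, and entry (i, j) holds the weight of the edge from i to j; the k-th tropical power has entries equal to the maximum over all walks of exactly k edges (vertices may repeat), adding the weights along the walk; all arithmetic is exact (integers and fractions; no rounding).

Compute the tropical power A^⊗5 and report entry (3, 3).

A^⊗2:
  [9, 12, 11, 2]
  [-6, -3, -4, -10]
  [10, 13, 12, 8]
  [0, 4, 2, 1]
A^⊗3:
  [15, 18, 17, 13]
  [0, 3, 2, -2]
  [16, 19, 18, 14]
  [6, 9, 8, 4]
A^⊗4:
  [21, 24, 23, 19]
  [6, 9, 8, 4]
  [22, 25, 24, 20]
  [12, 15, 14, 10]
A^⊗5:
  [27, 30, 29, 25]
  [12, 15, 14, 10]
  [28, 31, 30, 26]
  [18, 21, 20, 16]
Key observation: the optimum is the walk 3->0->2->2->0->3, with weight (-3) + 5 + 6 + 4 + 4 = 16.
Optimal value attained by: walk 3->0->2->2->0->3.
Answer: (A^⊗5)[3][3] = 16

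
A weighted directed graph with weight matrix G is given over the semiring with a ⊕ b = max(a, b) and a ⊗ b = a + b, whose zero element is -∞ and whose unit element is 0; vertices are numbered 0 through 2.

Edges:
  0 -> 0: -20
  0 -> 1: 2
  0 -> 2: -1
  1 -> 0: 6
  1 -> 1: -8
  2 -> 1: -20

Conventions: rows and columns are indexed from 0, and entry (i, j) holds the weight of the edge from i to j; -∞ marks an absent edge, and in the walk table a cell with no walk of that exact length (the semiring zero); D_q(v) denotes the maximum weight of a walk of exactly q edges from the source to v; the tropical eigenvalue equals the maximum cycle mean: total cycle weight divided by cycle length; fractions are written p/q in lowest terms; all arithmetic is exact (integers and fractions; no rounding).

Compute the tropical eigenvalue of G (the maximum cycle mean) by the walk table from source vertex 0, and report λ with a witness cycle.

q=0: [0, -∞, -∞]
q=1: [-20, 2, -1]
q=2: [8, -6, -21]
q=3: [0, 10, 7]
Optimal cycle mean attained by: cycle 0->1->0, total 2 + 6, length 2.
Answer: λ = 4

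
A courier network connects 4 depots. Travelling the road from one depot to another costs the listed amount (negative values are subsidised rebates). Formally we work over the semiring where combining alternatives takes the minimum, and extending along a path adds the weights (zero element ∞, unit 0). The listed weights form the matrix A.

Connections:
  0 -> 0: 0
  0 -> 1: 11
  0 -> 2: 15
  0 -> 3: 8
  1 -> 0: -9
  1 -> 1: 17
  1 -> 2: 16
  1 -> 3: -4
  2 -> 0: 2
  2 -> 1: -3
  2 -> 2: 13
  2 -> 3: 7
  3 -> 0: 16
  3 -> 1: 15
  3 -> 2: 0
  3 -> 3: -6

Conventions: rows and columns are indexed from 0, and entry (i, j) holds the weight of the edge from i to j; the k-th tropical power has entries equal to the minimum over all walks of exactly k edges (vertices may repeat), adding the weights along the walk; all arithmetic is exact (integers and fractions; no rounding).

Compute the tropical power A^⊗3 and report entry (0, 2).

A^⊗2:
  [0, 11, 8, 2]
  [-9, 2, -4, -10]
  [-12, 10, 7, -7]
  [2, -3, -6, -12]
A^⊗3:
  [0, 5, 2, -4]
  [-9, -7, -10, -16]
  [-12, -1, -7, -13]
  [-12, -9, -12, -18]
Key observation: the optimum is the walk 0->3->3->2, with weight 8 + (-6) + 0 = 2.
Optimal value attained by: walk 0->3->3->2.
Answer: (A^⊗3)[0][2] = 2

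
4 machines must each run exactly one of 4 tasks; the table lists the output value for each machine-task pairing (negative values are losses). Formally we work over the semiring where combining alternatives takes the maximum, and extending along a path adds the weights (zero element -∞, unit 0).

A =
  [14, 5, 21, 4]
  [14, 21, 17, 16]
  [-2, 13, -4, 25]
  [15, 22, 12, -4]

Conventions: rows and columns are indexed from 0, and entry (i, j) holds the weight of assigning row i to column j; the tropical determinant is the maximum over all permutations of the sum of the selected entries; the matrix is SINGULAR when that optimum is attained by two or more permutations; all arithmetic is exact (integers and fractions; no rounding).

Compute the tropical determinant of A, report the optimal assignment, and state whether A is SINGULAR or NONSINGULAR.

σ = (0, 1, 2, 3): 14 + 21 + (-4) + (-4) = 27
σ = (0, 1, 3, 2): 14 + 21 + 25 + 12 = 72
σ = (0, 2, 1, 3): 14 + 17 + 13 + (-4) = 40
σ = (0, 2, 3, 1): 14 + 17 + 25 + 22 = 78
σ = (0, 3, 1, 2): 14 + 16 + 13 + 12 = 55
σ = (0, 3, 2, 1): 14 + 16 + (-4) + 22 = 48
σ = (1, 0, 2, 3): 5 + 14 + (-4) + (-4) = 11
σ = (1, 0, 3, 2): 5 + 14 + 25 + 12 = 56
σ = (1, 2, 0, 3): 5 + 17 + (-2) + (-4) = 16
σ = (1, 2, 3, 0): 5 + 17 + 25 + 15 = 62
σ = (1, 3, 0, 2): 5 + 16 + (-2) + 12 = 31
σ = (1, 3, 2, 0): 5 + 16 + (-4) + 15 = 32
σ = (2, 0, 1, 3): 21 + 14 + 13 + (-4) = 44
σ = (2, 0, 3, 1): 21 + 14 + 25 + 22 = 82
σ = (2, 1, 0, 3): 21 + 21 + (-2) + (-4) = 36
σ = (2, 1, 3, 0): 21 + 21 + 25 + 15 = 82
σ = (2, 3, 0, 1): 21 + 16 + (-2) + 22 = 57
σ = (2, 3, 1, 0): 21 + 16 + 13 + 15 = 65
σ = (3, 0, 1, 2): 4 + 14 + 13 + 12 = 43
σ = (3, 0, 2, 1): 4 + 14 + (-4) + 22 = 36
σ = (3, 1, 0, 2): 4 + 21 + (-2) + 12 = 35
σ = (3, 1, 2, 0): 4 + 21 + (-4) + 15 = 36
σ = (3, 2, 0, 1): 4 + 17 + (-2) + 22 = 41
σ = (3, 2, 1, 0): 4 + 17 + 13 + 15 = 49
Optimal value attained by: σ = (2, 0, 3, 1).
Answer: det⊕(A) = 82; verdict: SINGULAR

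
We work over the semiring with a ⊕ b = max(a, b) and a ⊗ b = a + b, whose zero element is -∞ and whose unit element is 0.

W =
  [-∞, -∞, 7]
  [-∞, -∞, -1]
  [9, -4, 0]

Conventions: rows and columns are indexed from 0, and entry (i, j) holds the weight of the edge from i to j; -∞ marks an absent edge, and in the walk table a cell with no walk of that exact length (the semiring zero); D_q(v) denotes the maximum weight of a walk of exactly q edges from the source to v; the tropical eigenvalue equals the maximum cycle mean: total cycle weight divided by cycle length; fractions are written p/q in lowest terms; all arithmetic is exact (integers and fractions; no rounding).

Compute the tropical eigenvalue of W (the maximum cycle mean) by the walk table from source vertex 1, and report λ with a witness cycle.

q=0: [-∞, 0, -∞]
q=1: [-∞, -∞, -1]
q=2: [8, -5, -1]
q=3: [8, -5, 15]
Optimal cycle mean attained by: cycle 0->2->0, total 7 + 9, length 2.
Answer: λ = 8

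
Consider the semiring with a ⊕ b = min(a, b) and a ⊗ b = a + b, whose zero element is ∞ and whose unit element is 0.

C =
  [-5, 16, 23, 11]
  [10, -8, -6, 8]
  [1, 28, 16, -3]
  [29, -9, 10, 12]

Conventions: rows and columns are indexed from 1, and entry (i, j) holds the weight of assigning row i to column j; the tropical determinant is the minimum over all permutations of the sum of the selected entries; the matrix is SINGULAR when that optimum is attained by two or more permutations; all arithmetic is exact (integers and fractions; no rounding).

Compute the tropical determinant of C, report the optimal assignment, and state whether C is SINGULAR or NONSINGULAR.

σ = (1, 2, 3, 4): (-5) + (-8) + 16 + 12 = 15
σ = (1, 2, 4, 3): (-5) + (-8) + (-3) + 10 = -6
σ = (1, 3, 2, 4): (-5) + (-6) + 28 + 12 = 29
σ = (1, 3, 4, 2): (-5) + (-6) + (-3) + (-9) = -23
σ = (1, 4, 2, 3): (-5) + 8 + 28 + 10 = 41
σ = (1, 4, 3, 2): (-5) + 8 + 16 + (-9) = 10
σ = (2, 1, 3, 4): 16 + 10 + 16 + 12 = 54
σ = (2, 1, 4, 3): 16 + 10 + (-3) + 10 = 33
σ = (2, 3, 1, 4): 16 + (-6) + 1 + 12 = 23
σ = (2, 3, 4, 1): 16 + (-6) + (-3) + 29 = 36
σ = (2, 4, 1, 3): 16 + 8 + 1 + 10 = 35
σ = (2, 4, 3, 1): 16 + 8 + 16 + 29 = 69
σ = (3, 1, 2, 4): 23 + 10 + 28 + 12 = 73
σ = (3, 1, 4, 2): 23 + 10 + (-3) + (-9) = 21
σ = (3, 2, 1, 4): 23 + (-8) + 1 + 12 = 28
σ = (3, 2, 4, 1): 23 + (-8) + (-3) + 29 = 41
σ = (3, 4, 1, 2): 23 + 8 + 1 + (-9) = 23
σ = (3, 4, 2, 1): 23 + 8 + 28 + 29 = 88
σ = (4, 1, 2, 3): 11 + 10 + 28 + 10 = 59
σ = (4, 1, 3, 2): 11 + 10 + 16 + (-9) = 28
σ = (4, 2, 1, 3): 11 + (-8) + 1 + 10 = 14
σ = (4, 2, 3, 1): 11 + (-8) + 16 + 29 = 48
σ = (4, 3, 1, 2): 11 + (-6) + 1 + (-9) = -3
σ = (4, 3, 2, 1): 11 + (-6) + 28 + 29 = 62
Optimal value attained by: σ = (1, 3, 4, 2).
Answer: det⊕(C) = -23; verdict: NONSINGULAR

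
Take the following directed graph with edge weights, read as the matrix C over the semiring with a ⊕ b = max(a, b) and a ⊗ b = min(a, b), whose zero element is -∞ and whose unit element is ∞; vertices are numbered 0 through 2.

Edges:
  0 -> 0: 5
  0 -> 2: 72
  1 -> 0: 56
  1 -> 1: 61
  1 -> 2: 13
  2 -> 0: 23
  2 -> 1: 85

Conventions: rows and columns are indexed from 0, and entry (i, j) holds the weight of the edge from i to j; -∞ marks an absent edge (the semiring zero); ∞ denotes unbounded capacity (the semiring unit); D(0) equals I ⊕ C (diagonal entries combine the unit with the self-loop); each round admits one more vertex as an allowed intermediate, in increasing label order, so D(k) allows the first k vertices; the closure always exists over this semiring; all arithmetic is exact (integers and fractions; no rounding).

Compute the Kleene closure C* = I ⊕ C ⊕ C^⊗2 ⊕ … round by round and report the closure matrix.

D(0):
  [∞, -∞, 72]
  [56, ∞, 13]
  [23, 85, ∞]
D(1):
  [∞, -∞, 72]
  [56, ∞, 56]
  [23, 85, ∞]
D(2):
  [∞, -∞, 72]
  [56, ∞, 56]
  [56, 85, ∞]
D(3):
  [∞, 72, 72]
  [56, ∞, 56]
  [56, 85, ∞]
Answer: C* = [[∞, 72, 72], [56, ∞, 56], [56, 85, ∞]]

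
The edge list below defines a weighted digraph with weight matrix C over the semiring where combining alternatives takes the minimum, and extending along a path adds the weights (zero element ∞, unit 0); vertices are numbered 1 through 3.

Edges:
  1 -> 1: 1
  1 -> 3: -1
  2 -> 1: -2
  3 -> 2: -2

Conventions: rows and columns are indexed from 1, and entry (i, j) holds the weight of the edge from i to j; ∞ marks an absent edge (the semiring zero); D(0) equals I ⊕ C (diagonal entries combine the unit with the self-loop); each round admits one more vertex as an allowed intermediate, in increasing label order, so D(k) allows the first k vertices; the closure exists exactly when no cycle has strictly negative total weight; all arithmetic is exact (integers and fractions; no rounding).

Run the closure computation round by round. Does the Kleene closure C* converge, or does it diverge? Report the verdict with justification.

D(0):
  [0, ∞, -1]
  [-2, 0, ∞]
  [∞, -2, 0]
D(1):
  [0, ∞, -1]
  [-2, 0, -3]
  [∞, -2, 0]
Detection: at round 2, diagonal entry (3, 3) turns strictly negative.
Key observation: the cycle 3->2->1->3 has total weight (-2) + (-2) + (-1), which is strictly negative.
Answer: DIVERGES — negative cycle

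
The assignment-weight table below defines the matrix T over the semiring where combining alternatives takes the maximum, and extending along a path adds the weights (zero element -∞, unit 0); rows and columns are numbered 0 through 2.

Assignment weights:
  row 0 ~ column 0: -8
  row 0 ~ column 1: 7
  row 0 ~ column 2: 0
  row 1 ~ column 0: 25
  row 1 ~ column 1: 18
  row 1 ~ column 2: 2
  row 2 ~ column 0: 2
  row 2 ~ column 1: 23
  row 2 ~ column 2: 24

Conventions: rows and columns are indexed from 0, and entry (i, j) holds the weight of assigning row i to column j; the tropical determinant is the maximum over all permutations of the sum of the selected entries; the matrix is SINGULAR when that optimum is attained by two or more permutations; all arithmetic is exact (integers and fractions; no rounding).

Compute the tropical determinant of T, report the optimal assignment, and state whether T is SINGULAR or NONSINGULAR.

σ = (0, 1, 2): (-8) + 18 + 24 = 34
σ = (0, 2, 1): (-8) + 2 + 23 = 17
σ = (1, 0, 2): 7 + 25 + 24 = 56
σ = (1, 2, 0): 7 + 2 + 2 = 11
σ = (2, 0, 1): 0 + 25 + 23 = 48
σ = (2, 1, 0): 0 + 18 + 2 = 20
Optimal value attained by: σ = (1, 0, 2).
Answer: det⊕(T) = 56; verdict: NONSINGULAR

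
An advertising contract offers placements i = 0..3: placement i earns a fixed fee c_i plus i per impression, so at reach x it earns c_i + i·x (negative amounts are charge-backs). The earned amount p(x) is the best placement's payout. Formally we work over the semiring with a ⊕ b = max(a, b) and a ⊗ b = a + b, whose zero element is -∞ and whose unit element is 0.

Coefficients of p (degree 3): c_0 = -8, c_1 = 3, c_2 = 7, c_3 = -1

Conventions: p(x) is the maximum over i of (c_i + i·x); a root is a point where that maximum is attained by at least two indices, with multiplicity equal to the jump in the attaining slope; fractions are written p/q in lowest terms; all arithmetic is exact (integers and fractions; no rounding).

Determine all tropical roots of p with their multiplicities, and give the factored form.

hull edge (i=0, c=-8) to (i=1, c=3): slope 11, span 1
hull edge (i=1, c=3) to (i=2, c=7): slope 4, span 1
hull edge (i=2, c=7) to (i=3, c=-1): slope -8, span 1
Factored form: p(x) = -1 ⊗ (x ⊕ (-11)) ⊗ (x ⊕ (-4)) ⊗ (x ⊕ 8)
Answer: roots = -11 (mult 1), -4 (mult 1), 8 (mult 1)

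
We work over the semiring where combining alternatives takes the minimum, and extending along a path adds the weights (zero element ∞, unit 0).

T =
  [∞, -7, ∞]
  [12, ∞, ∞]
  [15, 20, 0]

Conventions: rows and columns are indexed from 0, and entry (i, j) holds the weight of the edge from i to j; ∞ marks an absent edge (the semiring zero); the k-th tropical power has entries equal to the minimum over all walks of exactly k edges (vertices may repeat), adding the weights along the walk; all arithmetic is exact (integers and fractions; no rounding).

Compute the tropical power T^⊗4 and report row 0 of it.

T^⊗2:
  [5, ∞, ∞]
  [∞, 5, ∞]
  [15, 8, 0]
T^⊗3:
  [∞, -2, ∞]
  [17, ∞, ∞]
  [15, 8, 0]
T^⊗4:
  [10, ∞, ∞]
  [∞, 10, ∞]
  [15, 8, 0]
Answer: row 0 of T^⊗4 = [10, ∞, ∞]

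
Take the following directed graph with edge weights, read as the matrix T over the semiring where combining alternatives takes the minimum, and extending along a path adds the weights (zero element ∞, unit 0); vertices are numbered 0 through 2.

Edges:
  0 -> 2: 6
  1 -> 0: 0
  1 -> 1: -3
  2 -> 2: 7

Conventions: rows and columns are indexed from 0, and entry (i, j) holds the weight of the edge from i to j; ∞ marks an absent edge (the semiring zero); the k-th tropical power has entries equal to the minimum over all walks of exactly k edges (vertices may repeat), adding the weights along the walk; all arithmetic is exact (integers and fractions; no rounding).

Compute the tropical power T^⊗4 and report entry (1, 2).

T^⊗2:
  [∞, ∞, 13]
  [-3, -6, 6]
  [∞, ∞, 14]
T^⊗3:
  [∞, ∞, 20]
  [-6, -9, 3]
  [∞, ∞, 21]
T^⊗4:
  [∞, ∞, 27]
  [-9, -12, 0]
  [∞, ∞, 28]
Key observation: the optimum is the walk 1->1->1->0->2, with weight (-3) + (-3) + 0 + 6 = 0.
Optimal value attained by: walk 1->1->1->0->2.
Answer: (T^⊗4)[1][2] = 0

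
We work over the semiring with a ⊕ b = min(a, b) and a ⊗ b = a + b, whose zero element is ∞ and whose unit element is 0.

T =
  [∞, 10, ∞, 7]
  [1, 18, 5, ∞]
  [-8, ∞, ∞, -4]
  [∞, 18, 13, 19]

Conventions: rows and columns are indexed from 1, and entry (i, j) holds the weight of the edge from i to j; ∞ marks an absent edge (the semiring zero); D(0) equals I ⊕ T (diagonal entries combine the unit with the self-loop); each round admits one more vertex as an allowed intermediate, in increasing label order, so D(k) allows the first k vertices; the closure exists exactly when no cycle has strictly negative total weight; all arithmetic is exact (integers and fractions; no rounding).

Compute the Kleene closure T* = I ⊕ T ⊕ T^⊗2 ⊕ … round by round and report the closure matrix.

D(0):
  [0, 10, ∞, 7]
  [1, 0, 5, ∞]
  [-8, ∞, 0, -4]
  [∞, 18, 13, 0]
D(1):
  [0, 10, ∞, 7]
  [1, 0, 5, 8]
  [-8, 2, 0, -4]
  [∞, 18, 13, 0]
D(2):
  [0, 10, 15, 7]
  [1, 0, 5, 8]
  [-8, 2, 0, -4]
  [19, 18, 13, 0]
D(3):
  [0, 10, 15, 7]
  [-3, 0, 5, 1]
  [-8, 2, 0, -4]
  [5, 15, 13, 0]
D(4):
  [0, 10, 15, 7]
  [-3, 0, 5, 1]
  [-8, 2, 0, -4]
  [5, 15, 13, 0]
Answer: T* = [[0, 10, 15, 7], [-3, 0, 5, 1], [-8, 2, 0, -4], [5, 15, 13, 0]]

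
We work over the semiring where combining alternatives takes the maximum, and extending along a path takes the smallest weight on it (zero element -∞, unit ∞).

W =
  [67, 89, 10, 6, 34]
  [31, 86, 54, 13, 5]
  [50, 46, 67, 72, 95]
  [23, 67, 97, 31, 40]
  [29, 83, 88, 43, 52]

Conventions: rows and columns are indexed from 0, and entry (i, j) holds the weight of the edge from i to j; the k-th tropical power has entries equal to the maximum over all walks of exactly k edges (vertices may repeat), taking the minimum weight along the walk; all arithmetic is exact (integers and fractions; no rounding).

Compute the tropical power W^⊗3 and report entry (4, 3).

W^⊗2:
  [67, 86, 54, 34, 34]
  [50, 86, 54, 54, 54]
  [50, 83, 88, 67, 67]
  [50, 67, 67, 72, 95]
  [50, 83, 67, 72, 88]
W^⊗3:
  [67, 86, 54, 54, 54]
  [50, 86, 54, 54, 54]
  [50, 83, 67, 72, 88]
  [50, 83, 88, 67, 67]
  [50, 83, 88, 67, 67]
Key observation: the optimum is the walk 4->2->2->3, with weight 88 min 67 min 72 = 67.
Optimal value attained by: walk 4->2->2->3.
Answer: (W^⊗3)[4][3] = 67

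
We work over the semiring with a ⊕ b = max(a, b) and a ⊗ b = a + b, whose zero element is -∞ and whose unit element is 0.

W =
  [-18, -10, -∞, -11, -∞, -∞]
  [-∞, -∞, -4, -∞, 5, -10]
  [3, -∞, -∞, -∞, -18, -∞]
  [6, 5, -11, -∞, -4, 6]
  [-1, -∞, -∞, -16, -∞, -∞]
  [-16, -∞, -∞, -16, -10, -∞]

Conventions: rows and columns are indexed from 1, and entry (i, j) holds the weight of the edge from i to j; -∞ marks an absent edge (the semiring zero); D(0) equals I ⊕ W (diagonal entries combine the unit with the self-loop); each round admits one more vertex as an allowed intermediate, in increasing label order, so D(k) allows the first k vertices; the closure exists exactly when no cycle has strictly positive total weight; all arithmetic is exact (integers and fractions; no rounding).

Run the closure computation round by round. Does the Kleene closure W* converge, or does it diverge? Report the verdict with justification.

D(0):
  [0, -10, -∞, -11, -∞, -∞]
  [-∞, 0, -4, -∞, 5, -10]
  [3, -∞, 0, -∞, -18, -∞]
  [6, 5, -11, 0, -4, 6]
  [-1, -∞, -∞, -16, 0, -∞]
  [-16, -∞, -∞, -16, -10, 0]
D(1):
  [0, -10, -∞, -11, -∞, -∞]
  [-∞, 0, -4, -∞, 5, -10]
  [3, -7, 0, -8, -18, -∞]
  [6, 5, -11, 0, -4, 6]
  [-1, -11, -∞, -12, 0, -∞]
  [-16, -26, -∞, -16, -10, 0]
D(2):
  [0, -10, -14, -11, -5, -20]
  [-∞, 0, -4, -∞, 5, -10]
  [3, -7, 0, -8, -2, -17]
  [6, 5, 1, 0, 10, 6]
  [-1, -11, -15, -12, 0, -21]
  [-16, -26, -30, -16, -10, 0]
D(3):
  [0, -10, -14, -11, -5, -20]
  [-1, 0, -4, -12, 5, -10]
  [3, -7, 0, -8, -2, -17]
  [6, 5, 1, 0, 10, 6]
  [-1, -11, -15, -12, 0, -21]
  [-16, -26, -30, -16, -10, 0]
D(4):
  [0, -6, -10, -11, -1, -5]
  [-1, 0, -4, -12, 5, -6]
  [3, -3, 0, -8, 2, -2]
  [6, 5, 1, 0, 10, 6]
  [-1, -7, -11, -12, 0, -6]
  [-10, -11, -15, -16, -6, 0]
D(5):
  [0, -6, -10, -11, -1, -5]
  [4, 0, -4, -7, 5, -1]
  [3, -3, 0, -8, 2, -2]
  [9, 5, 1, 0, 10, 6]
  [-1, -7, -11, -12, 0, -6]
  [-7, -11, -15, -16, -6, 0]
D(6):
  [0, -6, -10, -11, -1, -5]
  [4, 0, -4, -7, 5, -1]
  [3, -3, 0, -8, 2, -2]
  [9, 5, 1, 0, 10, 6]
  [-1, -7, -11, -12, 0, -6]
  [-7, -11, -15, -16, -6, 0]
Key observation: every diagonal entry stays at the unit through all rounds, so no improving cycle exists.
Answer: CONVERGES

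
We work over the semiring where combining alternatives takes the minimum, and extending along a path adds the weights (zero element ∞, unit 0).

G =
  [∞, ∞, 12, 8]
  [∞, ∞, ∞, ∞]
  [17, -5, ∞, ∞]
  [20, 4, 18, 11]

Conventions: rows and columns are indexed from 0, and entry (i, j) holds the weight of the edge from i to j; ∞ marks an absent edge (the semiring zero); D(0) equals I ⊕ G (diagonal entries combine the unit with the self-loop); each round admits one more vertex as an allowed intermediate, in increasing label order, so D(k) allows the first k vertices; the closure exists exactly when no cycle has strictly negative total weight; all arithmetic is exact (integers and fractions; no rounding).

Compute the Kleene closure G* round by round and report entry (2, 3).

D(0):
  [0, ∞, 12, 8]
  [∞, 0, ∞, ∞]
  [17, -5, 0, ∞]
  [20, 4, 18, 0]
D(1):
  [0, ∞, 12, 8]
  [∞, 0, ∞, ∞]
  [17, -5, 0, 25]
  [20, 4, 18, 0]
D(2):
  [0, ∞, 12, 8]
  [∞, 0, ∞, ∞]
  [17, -5, 0, 25]
  [20, 4, 18, 0]
D(3):
  [0, 7, 12, 8]
  [∞, 0, ∞, ∞]
  [17, -5, 0, 25]
  [20, 4, 18, 0]
D(4):
  [0, 7, 12, 8]
  [∞, 0, ∞, ∞]
  [17, -5, 0, 25]
  [20, 4, 18, 0]
Answer: G*[2][3] = 25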